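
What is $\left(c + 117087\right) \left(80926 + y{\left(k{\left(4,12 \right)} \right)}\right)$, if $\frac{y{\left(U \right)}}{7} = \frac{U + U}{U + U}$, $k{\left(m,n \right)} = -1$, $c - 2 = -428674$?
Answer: $-25217508805$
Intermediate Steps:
$c = -428672$ ($c = 2 - 428674 = -428672$)
$y{\left(U \right)} = 7$ ($y{\left(U \right)} = 7 \frac{U + U}{U + U} = 7 \frac{2 U}{2 U} = 7 \cdot 2 U \frac{1}{2 U} = 7 \cdot 1 = 7$)
$\left(c + 117087\right) \left(80926 + y{\left(k{\left(4,12 \right)} \right)}\right) = \left(-428672 + 117087\right) \left(80926 + 7\right) = \left(-311585\right) 80933 = -25217508805$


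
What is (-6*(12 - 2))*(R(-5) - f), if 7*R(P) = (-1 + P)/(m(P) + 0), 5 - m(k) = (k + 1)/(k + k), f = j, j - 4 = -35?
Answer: -297660/161 ≈ -1848.8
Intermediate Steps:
j = -31 (j = 4 - 35 = -31)
f = -31
m(k) = 5 - (1 + k)/(2*k) (m(k) = 5 - (k + 1)/(k + k) = 5 - (1 + k)/(2*k))
R(P) = 2*P*(-1 + P)/(7*(-1 + 9*P)) (R(P) = ((-1 + P)/((-1 + 9*P)/(2*P) + 0))/7 = ((-1 + P)/(((-1 + 9*P)/(2*P))))/7 = ((-1 + P)*(2*P/(-1 + 9*P)))/7 = (2*P*(-1 + P)/(-1 + 9*P))/7 = 2*P*(-1 + P)/(7*(-1 + 9*P)))
(-6*(12 - 2))*(R(-5) - f) = (-6*(12 - 2))*((2/7)*(-5)*(-1 - 5)/(-1 + 9*(-5)) - 1*(-31)) = (-6*10)*((2/7)*(-5)*(-6)/(-1 - 45) + 31) = -60*((2/7)*(-5)*(-6)/(-46) + 31) = -60*((2/7)*(-5)*(-1/46)*(-6) + 31) = -60*(-30/161 + 31) = -60*4961/161 = -297660/161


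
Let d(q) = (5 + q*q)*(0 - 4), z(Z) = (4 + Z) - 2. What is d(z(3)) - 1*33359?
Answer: -33479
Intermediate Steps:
z(Z) = 2 + Z
d(q) = -20 - 4*q² (d(q) = (5 + q²)*(-4) = -20 - 4*q²)
d(z(3)) - 1*33359 = (-20 - 4*(2 + 3)²) - 1*33359 = (-20 - 4*5²) - 33359 = (-20 - 4*25) - 33359 = (-20 - 100) - 33359 = -120 - 33359 = -33479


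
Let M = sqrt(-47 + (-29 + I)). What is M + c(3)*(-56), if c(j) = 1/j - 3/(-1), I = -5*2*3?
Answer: -560/3 + I*sqrt(106) ≈ -186.67 + 10.296*I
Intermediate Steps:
I = -30 (I = -10*3 = -30)
c(j) = 3 + 1/j (c(j) = 1/j - 3*(-1) = 1/j + 3 = 3 + 1/j)
M = I*sqrt(106) (M = sqrt(-47 + (-29 - 30)) = sqrt(-47 - 59) = sqrt(-106) = I*sqrt(106) ≈ 10.296*I)
M + c(3)*(-56) = I*sqrt(106) + (3 + 1/3)*(-56) = I*sqrt(106) + (10/3)*(-56) = I*sqrt(106) - 560/3 = -560/3 + I*sqrt(106)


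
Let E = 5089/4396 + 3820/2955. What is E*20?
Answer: 4547245/92787 ≈ 49.007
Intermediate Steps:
E = 909449/371148 (E = 5089*(1/4396) + 3820*(1/2955) = 727/628 + 764/591 = 909449/371148 ≈ 2.4504)
E*20 = (909449/371148)*20 = 4547245/92787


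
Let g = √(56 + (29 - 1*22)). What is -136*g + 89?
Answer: 89 - 408*√7 ≈ -990.47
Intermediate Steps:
g = 3*√7 (g = √(56 + (29 - 22)) = √(56 + 7) = √63 = 3*√7 ≈ 7.9373)
-136*g + 89 = -408*√7 + 89 = 89 - 408*√7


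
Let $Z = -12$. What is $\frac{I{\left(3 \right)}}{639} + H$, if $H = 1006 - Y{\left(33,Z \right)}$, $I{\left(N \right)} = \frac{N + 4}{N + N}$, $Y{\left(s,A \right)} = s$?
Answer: $\frac{3730489}{3834} \approx 973.0$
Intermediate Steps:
$I{\left(N \right)} = \frac{4 + N}{2 N}$
$H = 973$ ($H = 1006 - 33 = 973$)
$\frac{I{\left(3 \right)}}{639} + H = \frac{\frac{1}{2} \cdot \frac{1}{3} \left(4 + 3\right)}{639} + 973 = \frac{\frac{1}{2} \cdot \frac{1}{3} \cdot 7}{639} + 973 = \frac{1}{639} \cdot \frac{7}{6} + 973 = \frac{7}{3834} + 973 = \frac{3730489}{3834}$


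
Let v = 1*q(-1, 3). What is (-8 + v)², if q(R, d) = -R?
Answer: 49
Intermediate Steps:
v = 1 (v = 1*(-1*(-1)) = 1*1 = 1)
(-8 + v)² = (-8 + 1)² = (-7)² = 49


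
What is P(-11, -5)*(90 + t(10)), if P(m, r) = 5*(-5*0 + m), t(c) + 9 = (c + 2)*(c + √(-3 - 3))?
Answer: -11055 - 660*I*√6 ≈ -11055.0 - 1616.7*I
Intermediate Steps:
t(c) = -9 + (2 + c)*(c + I*√6) (t(c) = -9 + (c + 2)*(c + √(-3 - 3)) = -9 + (2 + c)*(c + √(-6)) = -9 + (2 + c)*(c + I*√6))
P(m, r) = 5*m (P(m, r) = 5*(0 + m) = 5*m)
P(-11, -5)*(90 + t(10)) = (5*(-11))*(90 + (-9 + 10² + 2*10 + 2*I*√6 + I*10*√6)) = -55*(90 + (-9 + 100 + 20 + 2*I*√6 + 10*I*√6)) = -55*(90 + (111 + 12*I*√6)) = -55*(201 + 12*I*√6) = -11055 - 660*I*√6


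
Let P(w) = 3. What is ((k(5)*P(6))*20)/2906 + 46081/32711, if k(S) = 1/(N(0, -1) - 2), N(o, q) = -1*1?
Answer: 9518369/6789869 ≈ 1.4018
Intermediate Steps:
N(o, q) = -1
k(S) = -1/3 (k(S) = 1/(-1 - 2) = 1/(-3) = -1/3)
((k(5)*P(6))*20)/2906 + 46081/32711 = (-1/3*3*20)/2906 + 46081/32711 = -1*20*(1/2906) + 46081*(1/32711) = -20*1/2906 + 6583/4673 = -10/1453 + 6583/4673 = 9518369/6789869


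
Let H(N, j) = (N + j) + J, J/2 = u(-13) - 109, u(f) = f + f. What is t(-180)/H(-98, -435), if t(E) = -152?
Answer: 152/803 ≈ 0.18929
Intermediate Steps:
u(f) = 2*f
J = -270 (J = 2*(2*(-13) - 109) = 2*(-26 - 109) = 2*(-135) = -270)
H(N, j) = -270 + N + j (H(N, j) = (N + j) - 270 = -270 + N + j)
t(-180)/H(-98, -435) = -152/(-270 - 98 - 435) = -152/(-803) = -152*(-1/803) = 152/803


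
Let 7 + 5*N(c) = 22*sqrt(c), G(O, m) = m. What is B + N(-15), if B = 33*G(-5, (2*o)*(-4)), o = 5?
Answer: -6607/5 + 22*I*sqrt(15)/5 ≈ -1321.4 + 17.041*I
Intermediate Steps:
B = -1320 (B = 33*((2*5)*(-4)) = 33*(10*(-4)) = 33*(-40) = -1320)
N(c) = -7/5 + 22*sqrt(c)/5 (N(c) = -7/5 + (22*sqrt(c))/5 = -7/5 + 22*sqrt(c)/5)
B + N(-15) = -1320 + (-7/5 + 22*sqrt(-15)/5) = -1320 + (-7/5 + 22*(I*sqrt(15))/5) = -1320 + (-7/5 + 22*I*sqrt(15)/5) = -6607/5 + 22*I*sqrt(15)/5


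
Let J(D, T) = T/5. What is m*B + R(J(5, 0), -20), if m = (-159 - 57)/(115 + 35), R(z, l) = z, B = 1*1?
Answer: -36/25 ≈ -1.4400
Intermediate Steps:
J(D, T) = T/5 (J(D, T) = T*(⅕) = T/5)
B = 1
m = -36/25 (m = -216/150 = -216*1/150 = -36/25 ≈ -1.4400)
m*B + R(J(5, 0), -20) = -36/25*1 + (⅕)*0 = -36/25 + 0 = -36/25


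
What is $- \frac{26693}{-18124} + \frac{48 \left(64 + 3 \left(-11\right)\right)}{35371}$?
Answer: $\frac{31326665}{20679484} \approx 1.5149$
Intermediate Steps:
$- \frac{26693}{-18124} + \frac{48 \left(64 + 3 \left(-11\right)\right)}{35371} = \left(-26693\right) \left(- \frac{1}{18124}\right) + 48 \left(64 - 33\right) \frac{1}{35371} = \frac{26693}{18124} + 48 \cdot 31 \cdot \frac{1}{35371} = \frac{26693}{18124} + 1488 \cdot \frac{1}{35371} = \frac{26693}{18124} + \frac{48}{1141} = \frac{31326665}{20679484}$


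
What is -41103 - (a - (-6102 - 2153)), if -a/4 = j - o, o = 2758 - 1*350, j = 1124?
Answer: -54494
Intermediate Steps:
o = 2408 (o = 2758 - 350 = 2408)
a = 5136 (a = -4*(1124 - 1*2408) = -4*(1124 - 2408) = -4*(-1284) = 5136)
-41103 - (a - (-6102 - 2153)) = -41103 - (5136 - (-6102 - 2153)) = -41103 - (5136 - 1*(-8255)) = -41103 - (5136 + 8255) = -41103 - 1*13391 = -41103 - 13391 = -54494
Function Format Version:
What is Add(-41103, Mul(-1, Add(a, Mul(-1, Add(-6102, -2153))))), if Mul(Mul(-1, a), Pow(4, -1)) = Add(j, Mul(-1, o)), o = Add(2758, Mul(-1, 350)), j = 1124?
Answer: -54494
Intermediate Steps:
o = 2408 (o = Add(2758, -350) = 2408)
a = 5136 (a = Mul(-4, Add(1124, Mul(-1, 2408))) = Mul(-4, Add(1124, -2408)) = Mul(-4, -1284) = 5136)
Add(-41103, Mul(-1, Add(a, Mul(-1, Add(-6102, -2153))))) = Add(-41103, Mul(-1, Add(5136, Mul(-1, Add(-6102, -2153))))) = Add(-41103, Mul(-1, Add(5136, Mul(-1, -8255)))) = Add(-41103, Mul(-1, Add(5136, 8255))) = Add(-41103, Mul(-1, 13391)) = Add(-41103, -13391) = -54494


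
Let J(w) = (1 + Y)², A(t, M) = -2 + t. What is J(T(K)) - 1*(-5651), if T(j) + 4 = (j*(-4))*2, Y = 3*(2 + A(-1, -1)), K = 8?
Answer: 5655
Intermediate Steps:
Y = -3 (Y = 3*(2 + (-2 - 1)) = 3*(2 - 3) = 3*(-1) = -3)
T(j) = -4 - 8*j (T(j) = -4 + (j*(-4))*2 = -4 - 4*j*2 = -4 - 8*j)
J(w) = 4 (J(w) = (1 - 3)² = (-2)² = 4)
J(T(K)) - 1*(-5651) = 4 - 1*(-5651) = 4 + 5651 = 5655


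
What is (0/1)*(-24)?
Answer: 0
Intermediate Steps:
(0/1)*(-24) = (0*1)*(-24) = 0*(-24) = 0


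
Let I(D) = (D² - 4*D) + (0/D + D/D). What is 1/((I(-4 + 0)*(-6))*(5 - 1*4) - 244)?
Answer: -1/442 ≈ -0.0022624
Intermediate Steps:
I(D) = 1 + D² - 4*D (I(D) = (D² - 4*D) + (0 + 1) = (D² - 4*D) + 1 = 1 + D² - 4*D)
1/((I(-4 + 0)*(-6))*(5 - 1*4) - 244) = 1/(((1 + (-4 + 0)² - 4*(-4 + 0))*(-6))*(5 - 1*4) - 244) = 1/(((1 + (-4)² - 4*(-4))*(-6))*(5 - 4) - 244) = 1/(((1 + 16 + 16)*(-6))*1 - 244) = 1/((33*(-6))*1 - 244) = 1/(-198*1 - 244) = 1/(-198 - 244) = 1/(-442) = -1/442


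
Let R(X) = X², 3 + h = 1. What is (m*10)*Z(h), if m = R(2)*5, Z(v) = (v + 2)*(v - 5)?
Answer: 0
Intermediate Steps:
h = -2 (h = -3 + 1 = -2)
Z(v) = (-5 + v)*(2 + v) (Z(v) = (2 + v)*(-5 + v) = (-5 + v)*(2 + v))
m = 20 (m = 2²*5 = 4*5 = 20)
(m*10)*Z(h) = (20*10)*(-10 + (-2)² - 3*(-2)) = 200*(-10 + 4 + 6) = 200*0 = 0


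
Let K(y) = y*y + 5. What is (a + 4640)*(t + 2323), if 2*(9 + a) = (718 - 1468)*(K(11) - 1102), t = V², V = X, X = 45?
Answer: 1611503588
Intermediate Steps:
K(y) = 5 + y² (K(y) = y² + 5 = 5 + y²)
V = 45
t = 2025 (t = 45² = 2025)
a = 365991 (a = -9 + ((718 - 1468)*((5 + 11²) - 1102))/2 = -9 + (-750*((5 + 121) - 1102))/2 = -9 + (-750*(126 - 1102))/2 = -9 + (-750*(-976))/2 = -9 + (½)*732000 = -9 + 366000 = 365991)
(a + 4640)*(t + 2323) = (365991 + 4640)*(2025 + 2323) = 370631*4348 = 1611503588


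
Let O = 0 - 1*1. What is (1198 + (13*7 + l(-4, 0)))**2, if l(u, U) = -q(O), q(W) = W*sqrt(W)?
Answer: (1289 + I)**2 ≈ 1.6615e+6 + 2578.0*I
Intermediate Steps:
O = -1 (O = 0 - 1 = -1)
q(W) = W**(3/2)
l(u, U) = I (l(u, U) = -(-1)**(3/2) = -(-1)*I = I)
(1198 + (13*7 + l(-4, 0)))**2 = (1198 + (13*7 + I))**2 = (1198 + (91 + I))**2 = (1289 + I)**2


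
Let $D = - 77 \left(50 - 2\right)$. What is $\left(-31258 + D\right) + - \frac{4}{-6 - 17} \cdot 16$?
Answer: $- \frac{803878}{23} \approx -34951.0$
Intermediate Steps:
$D = -3696$ ($D = - 77 \left(50 + \left(-14 + 12\right)\right) = - 77 \left(50 - 2\right) = \left(-77\right) 48 = -3696$)
$\left(-31258 + D\right) + - \frac{4}{-6 - 17} \cdot 16 = \left(-31258 - 3696\right) + - \frac{4}{-6 - 17} \cdot 16 = -34954 + - \frac{4}{-23} \cdot 16 = -34954 + \left(-4\right) \left(- \frac{1}{23}\right) 16 = -34954 + \frac{4}{23} \cdot 16 = -34954 + \frac{64}{23} = - \frac{803878}{23}$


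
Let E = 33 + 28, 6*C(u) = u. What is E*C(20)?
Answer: 610/3 ≈ 203.33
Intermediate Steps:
C(u) = u/6
E = 61
E*C(20) = 61*((⅙)*20) = 61*(10/3) = 610/3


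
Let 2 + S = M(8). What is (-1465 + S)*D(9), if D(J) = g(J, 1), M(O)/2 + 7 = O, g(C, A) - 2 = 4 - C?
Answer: 4395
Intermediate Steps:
g(C, A) = 6 - C (g(C, A) = 2 + (4 - C) = 6 - C)
M(O) = -14 + 2*O
D(J) = 6 - J
S = 0 (S = -2 + (-14 + 2*8) = -2 + (-14 + 16) = -2 + 2 = 0)
(-1465 + S)*D(9) = (-1465 + 0)*(6 - 1*9) = -1465*(6 - 9) = -1465*(-3) = 4395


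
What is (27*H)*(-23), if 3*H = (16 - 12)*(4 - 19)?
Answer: 12420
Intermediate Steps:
H = -20 (H = ((16 - 12)*(4 - 19))/3 = (4*(-15))/3 = (⅓)*(-60) = -20)
(27*H)*(-23) = (27*(-20))*(-23) = -540*(-23) = 12420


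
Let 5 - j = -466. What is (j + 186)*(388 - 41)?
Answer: 227979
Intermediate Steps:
j = 471 (j = 5 - 1*(-466) = 5 + 466 = 471)
(j + 186)*(388 - 41) = (471 + 186)*(388 - 41) = 657*347 = 227979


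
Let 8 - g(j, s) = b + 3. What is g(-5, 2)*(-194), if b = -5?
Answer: -1940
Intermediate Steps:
g(j, s) = 10 (g(j, s) = 8 - (-5 + 3) = 8 - 1*(-2) = 8 + 2 = 10)
g(-5, 2)*(-194) = 10*(-194) = -1940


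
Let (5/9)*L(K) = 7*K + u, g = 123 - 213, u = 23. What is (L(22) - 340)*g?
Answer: 1926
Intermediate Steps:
g = -90
L(K) = 207/5 + 63*K/5 (L(K) = 9*(7*K + 23)/5 = 9*(23 + 7*K)/5 = 207/5 + 63*K/5)
(L(22) - 340)*g = ((207/5 + (63/5)*22) - 340)*(-90) = ((207/5 + 1386/5) - 340)*(-90) = (1593/5 - 340)*(-90) = -107/5*(-90) = 1926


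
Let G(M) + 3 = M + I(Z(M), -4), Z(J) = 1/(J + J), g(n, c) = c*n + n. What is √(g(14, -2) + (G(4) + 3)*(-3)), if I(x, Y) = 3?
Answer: I*√35 ≈ 5.9161*I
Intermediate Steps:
g(n, c) = n + c*n
Z(J) = 1/(2*J)
G(M) = M (G(M) = -3 + (M + 3) = -3 + (3 + M) = M)
√(g(14, -2) + (G(4) + 3)*(-3)) = √(14*(1 - 2) + (4 + 3)*(-3)) = √(14*(-1) + 7*(-3)) = √(-14 - 21) = √(-35) = I*√35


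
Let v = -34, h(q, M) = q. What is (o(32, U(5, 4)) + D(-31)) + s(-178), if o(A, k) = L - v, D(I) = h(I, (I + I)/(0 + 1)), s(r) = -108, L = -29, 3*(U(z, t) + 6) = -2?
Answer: -134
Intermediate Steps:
U(z, t) = -20/3 (U(z, t) = -6 + (⅓)*(-2) = -6 - ⅔ = -20/3)
D(I) = I
o(A, k) = 5 (o(A, k) = -29 - 1*(-34) = -29 + 34 = 5)
(o(32, U(5, 4)) + D(-31)) + s(-178) = (5 - 31) - 108 = -26 - 108 = -134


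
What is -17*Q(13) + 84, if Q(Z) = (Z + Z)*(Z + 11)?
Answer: -10524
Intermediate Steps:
Q(Z) = 2*Z*(11 + Z) (Q(Z) = (2*Z)*(11 + Z) = 2*Z*(11 + Z))
-17*Q(13) + 84 = -34*13*(11 + 13) + 84 = -34*13*24 + 84 = -17*624 + 84 = -10608 + 84 = -10524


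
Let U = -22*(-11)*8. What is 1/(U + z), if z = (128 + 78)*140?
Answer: 1/30776 ≈ 3.2493e-5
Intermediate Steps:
U = 1936 (U = 242*8 = 1936)
z = 28840 (z = 206*140 = 28840)
1/(U + z) = 1/(1936 + 28840) = 1/30776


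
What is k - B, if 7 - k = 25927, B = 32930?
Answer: -58850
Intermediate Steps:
k = -25920 (k = 7 - 1*25927 = 7 - 25927 = -25920)
k - B = -25920 - 1*32930 = -25920 - 32930 = -58850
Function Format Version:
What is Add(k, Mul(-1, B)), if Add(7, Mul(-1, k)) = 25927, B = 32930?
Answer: -58850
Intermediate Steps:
k = -25920 (k = Add(7, Mul(-1, 25927)) = Add(7, -25927) = -25920)
Add(k, Mul(-1, B)) = Add(-25920, Mul(-1, 32930)) = Add(-25920, -32930) = -58850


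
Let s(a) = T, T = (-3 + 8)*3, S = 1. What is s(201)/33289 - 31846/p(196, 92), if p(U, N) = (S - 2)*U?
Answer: 530062217/3262322 ≈ 162.48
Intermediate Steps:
T = 15 (T = 5*3 = 15)
s(a) = 15
p(U, N) = -U (p(U, N) = (1 - 2)*U = -U)
s(201)/33289 - 31846/p(196, 92) = 15/33289 - 31846/((-1*196)) = 15*(1/33289) - 31846/(-196) = 15/33289 - 31846*(-1/196) = 15/33289 + 15923/98 = 530062217/3262322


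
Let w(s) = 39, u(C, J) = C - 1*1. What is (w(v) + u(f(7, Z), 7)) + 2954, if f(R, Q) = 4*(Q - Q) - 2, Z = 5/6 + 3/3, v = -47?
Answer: 2990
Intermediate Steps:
Z = 11/6 (Z = 5*(⅙) + 3*(⅓) = ⅚ + 1 = 11/6 ≈ 1.8333)
f(R, Q) = -2 (f(R, Q) = 4*0 - 2 = 0 - 2 = -2)
u(C, J) = -1 + C (u(C, J) = C - 1 = -1 + C)
(w(v) + u(f(7, Z), 7)) + 2954 = (39 + (-1 - 2)) + 2954 = (39 - 3) + 2954 = 36 + 2954 = 2990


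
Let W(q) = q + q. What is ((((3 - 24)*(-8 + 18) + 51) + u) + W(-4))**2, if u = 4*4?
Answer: 22801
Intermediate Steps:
u = 16
W(q) = 2*q
((((3 - 24)*(-8 + 18) + 51) + u) + W(-4))**2 = ((((3 - 24)*(-8 + 18) + 51) + 16) + 2*(-4))**2 = (((-21*10 + 51) + 16) - 8)**2 = (((-210 + 51) + 16) - 8)**2 = ((-159 + 16) - 8)**2 = (-143 - 8)**2 = (-151)**2 = 22801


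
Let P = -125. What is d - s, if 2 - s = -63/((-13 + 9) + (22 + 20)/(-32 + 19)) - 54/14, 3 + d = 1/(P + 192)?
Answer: -5707/44086 ≈ -0.12945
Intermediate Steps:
d = -200/67 (d = -3 + 1/(-125 + 192) = -3 + 1/67 = -200/67 ≈ -2.9851)
s = -1879/658 (s = 2 - (-63/((-13 + 9) + (22 + 20)/(-32 + 19)) - 54/14) = 2 - (-63/(-4 + 42/(-13)) - 54*1/14) = 2 - (-63/(-4 + 42*(-1/13)) - 27/7) = 2 - (-63/(-4 - 42/13) - 27/7) = 2 - (-63/(-94/13) - 27/7) = 2 - (-63*(-13/94) - 27/7) = 2 - (819/94 - 27/7) = 2 - 1*3195/658 = 2 - 3195/658 = -1879/658 ≈ -2.8556)
d - s = -200/67 - 1*(-1879/658) = -200/67 + 1879/658 = -5707/44086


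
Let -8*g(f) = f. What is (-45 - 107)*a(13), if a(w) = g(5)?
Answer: 95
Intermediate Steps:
g(f) = -f/8
a(w) = -5/8 (a(w) = -1/8*5 = -5/8)
(-45 - 107)*a(13) = (-45 - 107)*(-5/8) = -152*(-5/8) = 95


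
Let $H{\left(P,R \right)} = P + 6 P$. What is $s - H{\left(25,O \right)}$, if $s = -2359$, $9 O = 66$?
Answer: $-2534$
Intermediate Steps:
$O = \frac{22}{3}$ ($O = \frac{1}{9} \cdot 66 = \frac{22}{3} \approx 7.3333$)
$H{\left(P,R \right)} = 7 P$
$s - H{\left(25,O \right)} = -2359 - 7 \cdot 25 = -2359 - 175 = -2534$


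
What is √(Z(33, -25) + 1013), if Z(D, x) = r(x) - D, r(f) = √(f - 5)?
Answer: √(980 + I*√30) ≈ 31.305 + 0.08748*I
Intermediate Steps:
r(f) = √(-5 + f)
Z(D, x) = √(-5 + x) - D
√(Z(33, -25) + 1013) = √((√(-5 - 25) - 1*33) + 1013) = √((√(-30) - 33) + 1013) = √((I*√30 - 33) + 1013) = √((-33 + I*√30) + 1013) = √(980 + I*√30)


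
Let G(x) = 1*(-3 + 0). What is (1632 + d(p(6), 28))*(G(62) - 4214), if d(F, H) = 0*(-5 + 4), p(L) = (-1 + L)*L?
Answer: -6882144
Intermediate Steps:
p(L) = L*(-1 + L)
G(x) = -3 (G(x) = 1*(-3) = -3)
d(F, H) = 0 (d(F, H) = 0*(-1) = 0)
(1632 + d(p(6), 28))*(G(62) - 4214) = (1632 + 0)*(-3 - 4214) = 1632*(-4217) = -6882144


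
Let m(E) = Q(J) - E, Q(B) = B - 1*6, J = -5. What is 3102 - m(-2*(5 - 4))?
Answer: 3111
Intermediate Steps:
Q(B) = -6 + B (Q(B) = B - 6 = -6 + B)
m(E) = -11 - E (m(E) = (-6 - 5) - E = -11 - E)
3102 - m(-2*(5 - 4)) = 3102 - (-11 - (-2)*(5 - 4)) = 3102 - (-11 - (-2)) = 3102 - (-11 - 1*(-2)) = 3102 - (-11 + 2) = 3102 - 1*(-9) = 3102 + 9 = 3111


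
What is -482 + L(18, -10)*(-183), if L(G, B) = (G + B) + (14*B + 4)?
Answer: 22942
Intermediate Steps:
L(G, B) = 4 + G + 15*B (L(G, B) = (B + G) + (4 + 14*B) = 4 + G + 15*B)
-482 + L(18, -10)*(-183) = -482 + (4 + 18 + 15*(-10))*(-183) = -482 + (4 + 18 - 150)*(-183) = -482 - 128*(-183) = -482 + 23424 = 22942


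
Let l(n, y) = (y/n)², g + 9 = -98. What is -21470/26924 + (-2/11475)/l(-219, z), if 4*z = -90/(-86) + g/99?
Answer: -650561958743/5721350 ≈ -1.1371e+5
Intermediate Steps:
g = -107 (g = -9 - 98 = -107)
z = -73/8514 (z = (-90/(-86) - 107/99)/4 = (-90*(-1/86) - 107*1/99)/4 = (45/43 - 107/99)/4 = (¼)*(-146/4257) = -73/8514 ≈ -0.0085741)
l(n, y) = y²/n²
-21470/26924 + (-2/11475)/l(-219, z) = -21470/26924 + (-2/11475)/(((-73/8514)²/(-219)²)) = -21470*1/26924 + (-2*1/11475)/(((1/47961)*(5329/72488196))) = -10735/13462 - 2/(11475*1/652393764) = -10735/13462 - 2/11475*652393764 = -10735/13462 - 48325464/425 = -650561958743/5721350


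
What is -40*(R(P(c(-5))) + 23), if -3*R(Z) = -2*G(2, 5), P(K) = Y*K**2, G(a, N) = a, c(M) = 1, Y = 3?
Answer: -2920/3 ≈ -973.33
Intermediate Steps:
P(K) = 3*K**2
R(Z) = 4/3 (R(Z) = -(-2)*2/3 = -1/3*(-4) = 4/3)
-40*(R(P(c(-5))) + 23) = -40*(4/3 + 23) = -40*73/3 = -2920/3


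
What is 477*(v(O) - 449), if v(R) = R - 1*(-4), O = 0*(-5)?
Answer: -212265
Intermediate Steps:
O = 0
v(R) = 4 + R (v(R) = R + 4 = 4 + R)
477*(v(O) - 449) = 477*((4 + 0) - 449) = 477*(4 - 449) = 477*(-445) = -212265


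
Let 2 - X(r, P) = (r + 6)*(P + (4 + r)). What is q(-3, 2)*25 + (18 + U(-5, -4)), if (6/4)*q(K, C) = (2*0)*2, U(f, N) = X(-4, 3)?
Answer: 14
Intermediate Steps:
X(r, P) = 2 - (6 + r)*(4 + P + r) (X(r, P) = 2 - (r + 6)*(P + (4 + r)) = 2 - (6 + r)*(4 + P + r))
U(f, N) = -4 (U(f, N) = -22 - 1*(-4)**2 - 10*(-4) - 6*3 - 1*3*(-4) = -22 - 1*16 + 40 - 18 + 12 = -22 - 16 + 40 - 18 + 12 = -4)
q(K, C) = 0 (q(K, C) = 2*((2*0)*2)/3 = 2*(0*2)/3 = (2/3)*0 = 0)
q(-3, 2)*25 + (18 + U(-5, -4)) = 0*25 + (18 - 4) = 0 + 14 = 14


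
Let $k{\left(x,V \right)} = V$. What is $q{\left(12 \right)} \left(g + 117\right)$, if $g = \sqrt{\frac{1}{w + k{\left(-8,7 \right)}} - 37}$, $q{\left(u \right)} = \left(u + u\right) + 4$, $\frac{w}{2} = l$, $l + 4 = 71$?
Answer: $3276 + \frac{112 i \sqrt{45966}}{141} \approx 3276.0 + 170.3 i$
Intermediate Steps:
$l = 67$ ($l = -4 + 71 = 67$)
$w = 134$ ($w = 2 \cdot 67 = 134$)
$q{\left(u \right)} = 4 + 2 u$ ($q{\left(u \right)} = 2 u + 4 = 4 + 2 u$)
$g = \frac{4 i \sqrt{45966}}{141}$ ($g = \sqrt{\frac{1}{134 + 7} - 37} = \sqrt{\frac{1}{141} - 37} = \sqrt{- \frac{5216}{141}} = \frac{4 i \sqrt{45966}}{141} \approx 6.0822 i$)
$q{\left(12 \right)} \left(g + 117\right) = \left(4 + 2 \cdot 12\right) \left(\frac{4 i \sqrt{45966}}{141} + 117\right) = \left(4 + 24\right) \left(117 + \frac{4 i \sqrt{45966}}{141}\right) = 28 \left(117 + \frac{4 i \sqrt{45966}}{141}\right) = 3276 + \frac{112 i \sqrt{45966}}{141}$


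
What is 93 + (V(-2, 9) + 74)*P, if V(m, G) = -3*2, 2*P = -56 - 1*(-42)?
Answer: -383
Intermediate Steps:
P = -7 (P = (-56 - 1*(-42))/2 = (-56 + 42)/2 = (1/2)*(-14) = -7)
V(m, G) = -6
93 + (V(-2, 9) + 74)*P = 93 + (-6 + 74)*(-7) = 93 + 68*(-7) = 93 - 476 = -383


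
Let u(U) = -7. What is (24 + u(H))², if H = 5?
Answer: 289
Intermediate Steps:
(24 + u(H))² = (24 - 7)² = 17² = 289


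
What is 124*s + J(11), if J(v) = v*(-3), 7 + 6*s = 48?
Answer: 2443/3 ≈ 814.33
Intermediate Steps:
s = 41/6 (s = -7/6 + (1/6)*48 = -7/6 + 8 = 41/6 ≈ 6.8333)
J(v) = -3*v
124*s + J(11) = 124*(41/6) - 3*11 = 2542/3 - 33 = 2443/3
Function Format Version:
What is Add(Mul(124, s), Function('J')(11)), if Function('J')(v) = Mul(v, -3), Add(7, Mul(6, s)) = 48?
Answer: Rational(2443, 3) ≈ 814.33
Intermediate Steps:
s = Rational(41, 6) (s = Add(Rational(-7, 6), Mul(Rational(1, 6), 48)) = Add(Rational(-7, 6), 8) = Rational(41, 6) ≈ 6.8333)
Function('J')(v) = Mul(-3, v)
Add(Mul(124, s), Function('J')(11)) = Add(Mul(124, Rational(41, 6)), Mul(-3, 11)) = Add(Rational(2542, 3), -33) = Rational(2443, 3)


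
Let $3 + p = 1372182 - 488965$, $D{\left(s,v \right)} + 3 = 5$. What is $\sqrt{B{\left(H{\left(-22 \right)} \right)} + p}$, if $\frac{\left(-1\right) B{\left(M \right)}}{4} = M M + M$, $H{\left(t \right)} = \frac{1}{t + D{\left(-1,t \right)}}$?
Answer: $\frac{3 \sqrt{9813491}}{10} \approx 939.79$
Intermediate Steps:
$D{\left(s,v \right)} = 2$ ($D{\left(s,v \right)} = -3 + 5 = 2$)
$H{\left(t \right)} = \frac{1}{2 + t}$ ($H{\left(t \right)} = \frac{1}{t + 2} = \frac{1}{2 + t}$)
$B{\left(M \right)} = - 4 M - 4 M^{2}$ ($B{\left(M \right)} = - 4 \left(M M + M\right) = - 4 \left(M^{2} + M\right) = - 4 \left(M + M^{2}\right) = - 4 M - 4 M^{2}$)
$p = 883214$ ($p = -3 + \left(1372182 - 488965\right) = -3 + 883217 = 883214$)
$\sqrt{B{\left(H{\left(-22 \right)} \right)} + p} = \sqrt{- \frac{4 \left(1 + \frac{1}{2 - 22}\right)}{2 - 22} + 883214} = \sqrt{- \frac{4 \left(1 + \frac{1}{-20}\right)}{-20} + 883214} = \sqrt{\left(-4\right) \left(- \frac{1}{20}\right) \left(1 - \frac{1}{20}\right) + 883214} = \sqrt{\left(-4\right) \left(- \frac{1}{20}\right) \frac{19}{20} + 883214} = \sqrt{\frac{19}{100} + 883214} = \sqrt{\frac{88321419}{100}} = \frac{3 \sqrt{9813491}}{10}$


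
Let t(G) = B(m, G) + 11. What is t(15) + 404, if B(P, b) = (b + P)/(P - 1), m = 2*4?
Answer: 2928/7 ≈ 418.29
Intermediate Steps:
m = 8
B(P, b) = (P + b)/(-1 + P)
t(G) = 85/7 + G/7 (t(G) = (8 + G)/(-1 + 8) + 11 = (8 + G)/7 + 11 = (8/7 + G/7) + 11 = 85/7 + G/7)
t(15) + 404 = (85/7 + (⅐)*15) + 404 = (85/7 + 15/7) + 404 = 100/7 + 404 = 2928/7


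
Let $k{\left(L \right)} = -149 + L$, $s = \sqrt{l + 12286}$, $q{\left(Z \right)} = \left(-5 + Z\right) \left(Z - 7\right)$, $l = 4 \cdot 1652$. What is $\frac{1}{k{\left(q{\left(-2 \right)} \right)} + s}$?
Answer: $\frac{43}{5749} + \frac{\sqrt{18894}}{11498} \approx 0.019434$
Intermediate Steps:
$l = 6608$
$q{\left(Z \right)} = \left(-7 + Z\right) \left(-5 + Z\right)$ ($q{\left(Z \right)} = \left(-5 + Z\right) \left(-7 + Z\right) = \left(-7 + Z\right) \left(-5 + Z\right)$)
$s = \sqrt{18894}$ ($s = \sqrt{6608 + 12286} = \sqrt{18894} \approx 137.46$)
$\frac{1}{k{\left(q{\left(-2 \right)} \right)} + s} = \frac{1}{\left(-149 + \left(35 + \left(-2\right)^{2} - -24\right)\right) + \sqrt{18894}} = \frac{1}{\left(-149 + \left(35 + 4 + 24\right)\right) + \sqrt{18894}} = \frac{1}{\left(-149 + 63\right) + \sqrt{18894}} = \frac{1}{-86 + \sqrt{18894}}$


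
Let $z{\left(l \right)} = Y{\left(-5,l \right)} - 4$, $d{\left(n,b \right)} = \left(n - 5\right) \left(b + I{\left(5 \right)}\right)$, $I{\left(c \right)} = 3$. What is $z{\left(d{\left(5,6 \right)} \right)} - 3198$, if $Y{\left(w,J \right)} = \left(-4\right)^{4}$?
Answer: $-2946$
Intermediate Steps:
$Y{\left(w,J \right)} = 256$
$d{\left(n,b \right)} = \left(-5 + n\right) \left(3 + b\right)$ ($d{\left(n,b \right)} = \left(n - 5\right) \left(b + 3\right) = \left(-5 + n\right) \left(3 + b\right)$)
$z{\left(l \right)} = 252$ ($z{\left(l \right)} = 256 - 4 = 252$)
$z{\left(d{\left(5,6 \right)} \right)} - 3198 = 252 - 3198 = -2946$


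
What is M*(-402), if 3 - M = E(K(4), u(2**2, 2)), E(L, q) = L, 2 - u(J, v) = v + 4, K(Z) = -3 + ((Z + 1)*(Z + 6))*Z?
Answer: 77988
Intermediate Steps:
K(Z) = -3 + Z*(1 + Z)*(6 + Z) (K(Z) = -3 + ((1 + Z)*(6 + Z))*Z = -3 + Z*(1 + Z)*(6 + Z))
u(J, v) = -2 - v (u(J, v) = 2 - (v + 4) = 2 - (4 + v) = 2 + (-4 - v) = -2 - v)
M = -194 (M = 3 - (-3 + 4**3 + 6*4 + 7*4**2) = 3 - (-3 + 64 + 24 + 7*16) = 3 - (-3 + 64 + 24 + 112) = 3 - 1*197 = 3 - 197 = -194)
M*(-402) = -194*(-402) = 77988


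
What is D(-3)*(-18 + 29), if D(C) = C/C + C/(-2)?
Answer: 55/2 ≈ 27.500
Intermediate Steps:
D(C) = 1 - C/2 (D(C) = 1 + C*(-1/2) = 1 - C/2)
D(-3)*(-18 + 29) = (1 - 1/2*(-3))*(-18 + 29) = (1 + 3/2)*11 = (5/2)*11 = 55/2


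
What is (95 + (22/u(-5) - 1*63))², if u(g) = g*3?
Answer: 209764/225 ≈ 932.28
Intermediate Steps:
u(g) = 3*g
(95 + (22/u(-5) - 1*63))² = (95 + (22/((3*(-5))) - 1*63))² = (95 + (22/(-15) - 63))² = (95 + (22*(-1/15) - 63))² = (95 + (-22/15 - 63))² = (95 - 967/15)² = (458/15)² = 209764/225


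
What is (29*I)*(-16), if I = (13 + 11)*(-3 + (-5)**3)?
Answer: 1425408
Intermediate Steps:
I = -3072 (I = 24*(-3 - 125) = 24*(-128) = -3072)
(29*I)*(-16) = (29*(-3072))*(-16) = -89088*(-16) = 1425408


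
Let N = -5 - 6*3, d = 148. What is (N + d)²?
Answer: 15625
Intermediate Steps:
N = -23 (N = -5 - 18 = -23)
(N + d)² = (-23 + 148)² = 125² = 15625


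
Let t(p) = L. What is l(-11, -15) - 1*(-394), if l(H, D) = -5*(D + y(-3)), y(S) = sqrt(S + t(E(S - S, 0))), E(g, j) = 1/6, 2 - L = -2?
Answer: 464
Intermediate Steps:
L = 4 (L = 2 - 1*(-2) = 2 + 2 = 4)
E(g, j) = 1/6 (E(g, j) = 1*(1/6) = 1/6)
t(p) = 4
y(S) = sqrt(4 + S) (y(S) = sqrt(S + 4) = sqrt(4 + S))
l(H, D) = -5 - 5*D (l(H, D) = -5*(D + sqrt(4 - 3)) = -5*(D + sqrt(1)) = -5*(D + 1) = -5*(1 + D) = -5 - 5*D)
l(-11, -15) - 1*(-394) = (-5 - 5*(-15)) - 1*(-394) = (-5 + 75) + 394 = 70 + 394 = 464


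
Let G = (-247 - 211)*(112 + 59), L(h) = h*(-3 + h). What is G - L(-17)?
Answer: -78658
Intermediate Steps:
G = -78318 (G = -458*171 = -78318)
G - L(-17) = -78318 - (-17)*(-3 - 17) = -78318 - (-17)*(-20) = -78318 - 1*340 = -78318 - 340 = -78658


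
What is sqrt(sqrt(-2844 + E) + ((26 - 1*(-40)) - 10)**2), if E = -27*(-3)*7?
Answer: sqrt(3136 + 3*I*sqrt(253)) ≈ 56.002 + 0.426*I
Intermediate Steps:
E = 567 (E = 81*7 = 567)
sqrt(sqrt(-2844 + E) + ((26 - 1*(-40)) - 10)**2) = sqrt(sqrt(-2844 + 567) + ((26 - 1*(-40)) - 10)**2) = sqrt(sqrt(-2277) + ((26 + 40) - 10)**2) = sqrt(3*I*sqrt(253) + (66 - 10)**2) = sqrt(3*I*sqrt(253) + 56**2) = sqrt(3*I*sqrt(253) + 3136) = sqrt(3136 + 3*I*sqrt(253))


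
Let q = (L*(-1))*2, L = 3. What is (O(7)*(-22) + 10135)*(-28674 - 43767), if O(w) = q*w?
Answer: -801125019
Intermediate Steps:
q = -6 (q = (3*(-1))*2 = -3*2 = -6)
O(w) = -6*w
(O(7)*(-22) + 10135)*(-28674 - 43767) = (-6*7*(-22) + 10135)*(-28674 - 43767) = (-42*(-22) + 10135)*(-72441) = (924 + 10135)*(-72441) = 11059*(-72441) = -801125019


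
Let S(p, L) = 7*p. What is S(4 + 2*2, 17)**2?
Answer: 3136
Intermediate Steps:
S(4 + 2*2, 17)**2 = (7*(4 + 2*2))**2 = (7*(4 + 4))**2 = (7*8)**2 = 56**2 = 3136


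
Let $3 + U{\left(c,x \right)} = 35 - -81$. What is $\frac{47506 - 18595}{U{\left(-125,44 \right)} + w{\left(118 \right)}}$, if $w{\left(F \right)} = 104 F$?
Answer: $\frac{28911}{12385} \approx 2.3344$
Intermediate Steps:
$U{\left(c,x \right)} = 113$ ($U{\left(c,x \right)} = -3 + \left(35 - -81\right) = -3 + \left(35 + 81\right) = -3 + 116 = 113$)
$\frac{47506 - 18595}{U{\left(-125,44 \right)} + w{\left(118 \right)}} = \frac{47506 - 18595}{113 + 104 \cdot 118} = \frac{28911}{113 + 12272} = \frac{28911}{12385}$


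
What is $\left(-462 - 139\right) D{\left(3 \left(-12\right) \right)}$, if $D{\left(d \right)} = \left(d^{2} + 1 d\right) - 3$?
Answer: $-755457$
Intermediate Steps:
$D{\left(d \right)} = -3 + d + d^{2}$ ($D{\left(d \right)} = \left(d^{2} + d\right) - 3 = \left(d + d^{2}\right) - 3 = -3 + d + d^{2}$)
$\left(-462 - 139\right) D{\left(3 \left(-12\right) \right)} = \left(-462 - 139\right) \left(-3 + 3 \left(-12\right) + \left(3 \left(-12\right)\right)^{2}\right) = - 601 \left(-3 - 36 + \left(-36\right)^{2}\right) = - 601 \left(-3 - 36 + 1296\right) = \left(-601\right) 1257 = -755457$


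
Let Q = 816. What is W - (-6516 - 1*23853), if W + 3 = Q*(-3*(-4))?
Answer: 40158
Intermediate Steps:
W = 9789 (W = -3 + 816*(-3*(-4)) = -3 + 816*12 = -3 + 9792 = 9789)
W - (-6516 - 1*23853) = 9789 - (-6516 - 1*23853) = 9789 - (-6516 - 23853) = 9789 - 1*(-30369) = 9789 + 30369 = 40158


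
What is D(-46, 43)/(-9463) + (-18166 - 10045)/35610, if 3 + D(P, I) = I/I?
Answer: -266889473/336977430 ≈ -0.79201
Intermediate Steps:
D(P, I) = -2 (D(P, I) = -3 + I/I = -3 + 1 = -2)
D(-46, 43)/(-9463) + (-18166 - 10045)/35610 = -2/(-9463) + (-18166 - 10045)/35610 = -2*(-1/9463) - 28211*1/35610 = 2/9463 - 28211/35610 = -266889473/336977430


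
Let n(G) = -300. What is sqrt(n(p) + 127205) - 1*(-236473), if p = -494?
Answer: 236473 + sqrt(126905) ≈ 2.3683e+5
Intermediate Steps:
sqrt(n(p) + 127205) - 1*(-236473) = sqrt(-300 + 127205) - 1*(-236473) = sqrt(126905) + 236473 = 236473 + sqrt(126905)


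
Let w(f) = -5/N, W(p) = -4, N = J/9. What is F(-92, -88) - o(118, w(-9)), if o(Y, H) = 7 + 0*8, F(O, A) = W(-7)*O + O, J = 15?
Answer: 269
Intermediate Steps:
N = 5/3 (N = 15/9 = 15*(⅑) = 5/3 ≈ 1.6667)
F(O, A) = -3*O (F(O, A) = -4*O + O = -3*O)
w(f) = -3 (w(f) = -5/5/3 = -5*⅗ = -3)
o(Y, H) = 7 (o(Y, H) = 7 + 0 = 7)
F(-92, -88) - o(118, w(-9)) = -3*(-92) - 1*7 = 276 - 7 = 269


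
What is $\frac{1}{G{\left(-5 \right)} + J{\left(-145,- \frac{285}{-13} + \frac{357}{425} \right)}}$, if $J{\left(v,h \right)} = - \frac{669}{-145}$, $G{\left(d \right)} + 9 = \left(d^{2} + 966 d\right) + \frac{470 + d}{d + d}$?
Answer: $- \frac{290}{1408207} \approx -0.00020594$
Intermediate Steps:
$G{\left(d \right)} = -9 + d^{2} + 966 d + \frac{470 + d}{2 d}$ ($G{\left(d \right)} = -9 + \left(\left(d^{2} + 966 d\right) + \frac{470 + d}{d + d}\right) = -9 + \left(\left(d^{2} + 966 d\right) + \frac{470 + d}{2 d}\right) = -9 + \left(d^{2} + 966 d + \frac{470 + d}{2 d}\right) = -9 + d^{2} + 966 d + \frac{470 + d}{2 d}$)
$J{\left(v,h \right)} = \frac{669}{145}$ ($J{\left(v,h \right)} = \left(-669\right) \left(- \frac{1}{145}\right) = \frac{669}{145}$)
$\frac{1}{G{\left(-5 \right)} + J{\left(-145,- \frac{285}{-13} + \frac{357}{425} \right)}} = \frac{1}{\left(- \frac{17}{2} + \left(-5\right)^{2} + \frac{235}{-5} + 966 \left(-5\right)\right) + \frac{669}{145}} = \frac{1}{\left(- \frac{17}{2} + 25 + 235 \left(- \frac{1}{5}\right) - 4830\right) + \frac{669}{145}} = \frac{1}{\left(- \frac{17}{2} + 25 - 47 - 4830\right) + \frac{669}{145}} = \frac{1}{- \frac{9721}{2} + \frac{669}{145}} = \frac{1}{- \frac{1408207}{290}} = - \frac{290}{1408207}$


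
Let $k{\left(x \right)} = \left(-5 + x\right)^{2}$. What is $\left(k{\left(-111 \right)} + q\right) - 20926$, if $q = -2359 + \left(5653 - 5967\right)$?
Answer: $-10143$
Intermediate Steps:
$q = -2673$ ($q = -2359 + \left(5653 - 5967\right) = -2359 - 314 = -2673$)
$\left(k{\left(-111 \right)} + q\right) - 20926 = \left(\left(-5 - 111\right)^{2} - 2673\right) - 20926 = \left(\left(-116\right)^{2} - 2673\right) - 20926 = \left(13456 - 2673\right) - 20926 = 10783 - 20926 = -10143$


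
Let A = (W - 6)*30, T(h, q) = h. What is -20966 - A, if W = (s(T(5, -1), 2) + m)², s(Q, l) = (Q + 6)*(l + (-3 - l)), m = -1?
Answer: -55466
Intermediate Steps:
s(Q, l) = -18 - 3*Q (s(Q, l) = (6 + Q)*(-3) = -18 - 3*Q)
W = 1156 (W = ((-18 - 3*5) - 1)² = ((-18 - 15) - 1)² = (-33 - 1)² = (-34)² = 1156)
A = 34500 (A = (1156 - 6)*30 = 1150*30 = 34500)
-20966 - A = -20966 - 1*34500 = -20966 - 34500 = -55466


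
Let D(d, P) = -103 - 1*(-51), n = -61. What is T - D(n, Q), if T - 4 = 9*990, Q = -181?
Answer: 8966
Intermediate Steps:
D(d, P) = -52 (D(d, P) = -103 + 51 = -52)
T = 8914 (T = 4 + 9*990 = 4 + 8910 = 8914)
T - D(n, Q) = 8914 - 1*(-52) = 8914 + 52 = 8966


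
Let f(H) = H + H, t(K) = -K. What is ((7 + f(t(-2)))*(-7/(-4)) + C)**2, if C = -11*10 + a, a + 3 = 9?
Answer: 114921/16 ≈ 7182.6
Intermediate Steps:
a = 6 (a = -3 + 9 = 6)
f(H) = 2*H
C = -104 (C = -11*10 + 6 = -110 + 6 = -104)
((7 + f(t(-2)))*(-7/(-4)) + C)**2 = ((7 + 2*(-1*(-2)))*(-7/(-4)) - 104)**2 = ((7 + 2*2)*(-7*(-1/4)) - 104)**2 = ((7 + 4)*(7/4) - 104)**2 = (11*(7/4) - 104)**2 = (77/4 - 104)**2 = (-339/4)**2 = 114921/16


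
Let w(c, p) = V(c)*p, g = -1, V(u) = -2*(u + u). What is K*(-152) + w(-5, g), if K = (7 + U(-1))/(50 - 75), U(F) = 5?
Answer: 1324/25 ≈ 52.960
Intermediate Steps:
V(u) = -4*u
w(c, p) = -4*c*p (w(c, p) = (-4*c)*p = -4*c*p)
K = -12/25 (K = (7 + 5)/(50 - 75) = 12/(-25) = 12*(-1/25) = -12/25 ≈ -0.48000)
K*(-152) + w(-5, g) = -12/25*(-152) - 4*(-5)*(-1) = 1824/25 - 20 = 1324/25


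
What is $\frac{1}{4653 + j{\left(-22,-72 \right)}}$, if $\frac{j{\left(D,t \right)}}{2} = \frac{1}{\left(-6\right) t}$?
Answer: $\frac{216}{1005049} \approx 0.00021491$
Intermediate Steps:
$j{\left(D,t \right)} = - \frac{1}{3 t}$ ($j{\left(D,t \right)} = \frac{2}{\left(-6\right) t} = 2 \left(- \frac{1}{6 t}\right) = - \frac{1}{3 t}$)
$\frac{1}{4653 + j{\left(-22,-72 \right)}} = \frac{1}{4653 - \frac{1}{3 \left(-72\right)}} = \frac{1}{4653 - - \frac{1}{216}} = \frac{1}{4653 + \frac{1}{216}} = \frac{1}{\frac{1005049}{216}} = \frac{216}{1005049}$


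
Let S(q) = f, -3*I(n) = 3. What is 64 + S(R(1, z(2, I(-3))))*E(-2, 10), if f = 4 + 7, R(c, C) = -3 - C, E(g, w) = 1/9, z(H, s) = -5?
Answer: 587/9 ≈ 65.222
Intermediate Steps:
I(n) = -1 (I(n) = -1/3*3 = -1)
E(g, w) = 1/9
f = 11
S(q) = 11
64 + S(R(1, z(2, I(-3))))*E(-2, 10) = 64 + 11*(1/9) = 64 + 11/9 = 587/9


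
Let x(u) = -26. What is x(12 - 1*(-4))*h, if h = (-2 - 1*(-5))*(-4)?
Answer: 312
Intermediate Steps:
h = -12 (h = (-2 + 5)*(-4) = 3*(-4) = -12)
x(12 - 1*(-4))*h = -26*(-12) = 312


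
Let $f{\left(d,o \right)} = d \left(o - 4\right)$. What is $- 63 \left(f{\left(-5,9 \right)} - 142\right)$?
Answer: $10521$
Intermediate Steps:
$f{\left(d,o \right)} = d \left(-4 + o\right)$
$- 63 \left(f{\left(-5,9 \right)} - 142\right) = - 63 \left(- 5 \left(-4 + 9\right) - 142\right) = - 63 \left(\left(-5\right) 5 - 142\right) = - 63 \left(-25 - 142\right) = \left(-63\right) \left(-167\right) = 10521$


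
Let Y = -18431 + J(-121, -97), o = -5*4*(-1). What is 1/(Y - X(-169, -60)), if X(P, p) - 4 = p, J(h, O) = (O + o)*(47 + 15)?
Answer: -1/23149 ≈ -4.3198e-5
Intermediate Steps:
o = 20 (o = -20*(-1) = 20)
J(h, O) = 1240 + 62*O (J(h, O) = (O + 20)*(47 + 15) = (20 + O)*62 = 1240 + 62*O)
X(P, p) = 4 + p
Y = -23205 (Y = -18431 + (1240 + 62*(-97)) = -18431 + (1240 - 6014) = -18431 - 4774 = -23205)
1/(Y - X(-169, -60)) = 1/(-23205 - (4 - 60)) = 1/(-23205 - 1*(-56)) = 1/(-23205 + 56) = 1/(-23149) = -1/23149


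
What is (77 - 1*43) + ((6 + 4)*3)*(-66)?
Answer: -1946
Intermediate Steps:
(77 - 1*43) + ((6 + 4)*3)*(-66) = (77 - 43) + (10*3)*(-66) = 34 + 30*(-66) = 34 - 1980 = -1946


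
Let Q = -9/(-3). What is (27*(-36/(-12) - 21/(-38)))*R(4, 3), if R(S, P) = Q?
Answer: 10935/38 ≈ 287.76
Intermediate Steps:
Q = 3 (Q = -9*(-⅓) = 3)
R(S, P) = 3
(27*(-36/(-12) - 21/(-38)))*R(4, 3) = (27*(-36/(-12) - 21/(-38)))*3 = (27*(-36*(-1/12) - 21*(-1/38)))*3 = (27*(3 + 21/38))*3 = (27*(135/38))*3 = (3645/38)*3 = 10935/38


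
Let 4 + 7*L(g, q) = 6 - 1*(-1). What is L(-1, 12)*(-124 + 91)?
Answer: -99/7 ≈ -14.143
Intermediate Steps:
L(g, q) = 3/7 (L(g, q) = -4/7 + (6 - 1*(-1))/7 = -4/7 + (6 + 1)/7 = -4/7 + (1/7)*7 = -4/7 + 1 = 3/7)
L(-1, 12)*(-124 + 91) = 3*(-124 + 91)/7 = (3/7)*(-33) = -99/7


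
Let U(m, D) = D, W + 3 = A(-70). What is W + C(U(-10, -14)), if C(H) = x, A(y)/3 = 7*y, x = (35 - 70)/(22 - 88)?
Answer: -97183/66 ≈ -1472.5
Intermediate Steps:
x = 35/66 (x = -35/(-66) = -35*(-1/66) = 35/66 ≈ 0.53030)
A(y) = 21*y (A(y) = 3*(7*y) = 21*y)
W = -1473 (W = -3 + 21*(-70) = -3 - 1470 = -1473)
C(H) = 35/66
W + C(U(-10, -14)) = -1473 + 35/66 = -97183/66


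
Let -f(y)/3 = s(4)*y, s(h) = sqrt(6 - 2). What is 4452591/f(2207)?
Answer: -1484197/4414 ≈ -336.25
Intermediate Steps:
s(h) = 2 (s(h) = sqrt(4) = 2)
f(y) = -6*y
4452591/f(2207) = 4452591/((-6*2207)) = 4452591/(-13242) = 4452591*(-1/13242) = -1484197/4414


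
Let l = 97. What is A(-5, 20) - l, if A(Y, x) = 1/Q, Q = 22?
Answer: -2133/22 ≈ -96.955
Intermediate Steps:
A(Y, x) = 1/22
A(-5, 20) - l = 1/22 - 1*97 = 1/22 - 97 = -2133/22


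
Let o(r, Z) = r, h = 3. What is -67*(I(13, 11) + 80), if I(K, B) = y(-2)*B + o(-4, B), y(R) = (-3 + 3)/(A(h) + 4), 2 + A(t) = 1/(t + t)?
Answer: -5092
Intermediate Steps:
A(t) = -2 + 1/(2*t) (A(t) = -2 + 1/(t + t) = -2 + 1/(2*t))
y(R) = 0 (y(R) = (-3 + 3)/((-2 + (1/2)/3) + 4) = 0/((-2 + (1/2)*(1/3)) + 4) = 0/((-2 + 1/6) + 4) = 0/(-11/6 + 4) = 0/(13/6) = 0*(6/13) = 0)
I(K, B) = -4 (I(K, B) = 0*B - 4 = 0 - 4 = -4)
-67*(I(13, 11) + 80) = -67*(-4 + 80) = -67*76 = -5092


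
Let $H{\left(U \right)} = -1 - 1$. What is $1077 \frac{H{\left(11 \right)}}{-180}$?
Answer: $\frac{359}{30} \approx 11.967$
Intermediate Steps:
$H{\left(U \right)} = -2$ ($H{\left(U \right)} = -1 - 1 = -2$)
$1077 \frac{H{\left(11 \right)}}{-180} = 1077 \left(- \frac{2}{-180}\right) = 1077 \left(\left(-2\right) \left(- \frac{1}{180}\right)\right) = 1077 \cdot \frac{1}{90} = \frac{359}{30}$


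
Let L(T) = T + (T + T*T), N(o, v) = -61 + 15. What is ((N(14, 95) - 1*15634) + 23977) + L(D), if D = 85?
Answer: 15692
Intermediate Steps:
N(o, v) = -46
L(T) = T**2 + 2*T (L(T) = T + (T + T**2) = T**2 + 2*T)
((N(14, 95) - 1*15634) + 23977) + L(D) = ((-46 - 1*15634) + 23977) + 85*(2 + 85) = ((-46 - 15634) + 23977) + 85*87 = (-15680 + 23977) + 7395 = 8297 + 7395 = 15692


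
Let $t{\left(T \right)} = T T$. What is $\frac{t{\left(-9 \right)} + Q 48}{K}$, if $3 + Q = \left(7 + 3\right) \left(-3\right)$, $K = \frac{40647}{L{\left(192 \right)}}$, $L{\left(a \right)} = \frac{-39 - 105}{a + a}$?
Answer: $\frac{1503}{108392} \approx 0.013866$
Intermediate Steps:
$t{\left(T \right)} = T^{2}$
$L{\left(a \right)} = - \frac{72}{a}$ ($L{\left(a \right)} = - \frac{144}{2 a} = - 144 \frac{1}{2 a} = - \frac{72}{a}$)
$K = -108392$ ($K = \frac{40647}{\left(-72\right) \frac{1}{192}} = \frac{40647}{- \frac{3}{8}} = 40647 \left(- \frac{8}{3}\right) = -108392$)
$Q = -33$ ($Q = -3 + \left(7 + 3\right) \left(-3\right) = -3 + 10 \left(-3\right) = -3 - 30 = -33$)
$\frac{t{\left(-9 \right)} + Q 48}{K} = \frac{\left(-9\right)^{2} - 1584}{-108392} = \left(81 - 1584\right) \left(- \frac{1}{108392}\right) = \left(-1503\right) \left(- \frac{1}{108392}\right) = \frac{1503}{108392}$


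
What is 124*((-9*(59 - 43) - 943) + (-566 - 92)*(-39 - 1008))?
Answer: 85292036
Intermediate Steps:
124*((-9*(59 - 43) - 943) + (-566 - 92)*(-39 - 1008)) = 124*((-9*16 - 943) - 658*(-1047)) = 124*((-144 - 943) + 688926) = 124*(-1087 + 688926) = 124*687839 = 85292036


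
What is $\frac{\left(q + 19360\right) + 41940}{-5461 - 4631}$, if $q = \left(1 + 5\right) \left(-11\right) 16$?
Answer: $- \frac{15061}{2523} \approx -5.9695$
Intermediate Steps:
$q = -1056$ ($q = 6 \left(-11\right) 16 = \left(-66\right) 16 = -1056$)
$\frac{\left(q + 19360\right) + 41940}{-5461 - 4631} = \frac{\left(-1056 + 19360\right) + 41940}{-5461 - 4631} = \frac{18304 + 41940}{-10092} = 60244 \left(- \frac{1}{10092}\right) = - \frac{15061}{2523}$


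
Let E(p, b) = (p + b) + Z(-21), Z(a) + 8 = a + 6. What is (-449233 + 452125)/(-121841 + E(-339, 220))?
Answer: -964/40661 ≈ -0.023708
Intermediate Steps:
Z(a) = -2 + a (Z(a) = -8 + (a + 6) = -8 + (6 + a) = -2 + a)
E(p, b) = -23 + b + p (E(p, b) = (p + b) + (-2 - 21) = (b + p) - 23 = -23 + b + p)
(-449233 + 452125)/(-121841 + E(-339, 220)) = (-449233 + 452125)/(-121841 + (-23 + 220 - 339)) = 2892/(-121841 - 142) = 2892/(-121983) = 2892*(-1/121983) = -964/40661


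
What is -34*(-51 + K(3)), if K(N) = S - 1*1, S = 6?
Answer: 1564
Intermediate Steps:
K(N) = 5 (K(N) = 6 - 1*1 = 6 - 1 = 5)
-34*(-51 + K(3)) = -34*(-51 + 5) = -34*(-46) = 1564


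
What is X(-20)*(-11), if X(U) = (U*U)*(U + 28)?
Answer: -35200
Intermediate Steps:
X(U) = U²*(28 + U)
X(-20)*(-11) = ((-20)²*(28 - 20))*(-11) = (400*8)*(-11) = 3200*(-11) = -35200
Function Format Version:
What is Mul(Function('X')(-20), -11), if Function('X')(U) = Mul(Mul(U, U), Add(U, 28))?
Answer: -35200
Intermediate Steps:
Function('X')(U) = Mul(Pow(U, 2), Add(28, U))
Mul(Function('X')(-20), -11) = Mul(Mul(Pow(-20, 2), Add(28, -20)), -11) = Mul(Mul(400, 8), -11) = Mul(3200, -11) = -35200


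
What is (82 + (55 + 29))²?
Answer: 27556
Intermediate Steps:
(82 + (55 + 29))² = (82 + 84)² = 166² = 27556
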